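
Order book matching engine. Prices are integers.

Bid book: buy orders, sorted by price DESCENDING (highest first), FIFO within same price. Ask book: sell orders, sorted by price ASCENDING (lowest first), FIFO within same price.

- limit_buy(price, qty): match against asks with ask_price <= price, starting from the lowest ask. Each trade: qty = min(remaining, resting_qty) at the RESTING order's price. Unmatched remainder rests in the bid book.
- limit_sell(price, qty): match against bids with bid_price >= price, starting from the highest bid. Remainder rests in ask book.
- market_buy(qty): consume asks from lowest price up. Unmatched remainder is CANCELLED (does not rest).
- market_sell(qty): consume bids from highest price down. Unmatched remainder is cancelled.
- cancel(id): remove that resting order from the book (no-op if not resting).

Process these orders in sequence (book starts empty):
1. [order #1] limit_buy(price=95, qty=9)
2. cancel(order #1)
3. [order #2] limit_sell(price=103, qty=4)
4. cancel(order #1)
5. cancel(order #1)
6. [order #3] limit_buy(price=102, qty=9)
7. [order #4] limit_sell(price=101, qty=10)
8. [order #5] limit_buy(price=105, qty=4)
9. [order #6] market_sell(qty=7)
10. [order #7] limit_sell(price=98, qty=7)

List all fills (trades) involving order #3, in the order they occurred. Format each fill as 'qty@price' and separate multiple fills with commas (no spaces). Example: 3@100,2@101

Answer: 9@102

Derivation:
After op 1 [order #1] limit_buy(price=95, qty=9): fills=none; bids=[#1:9@95] asks=[-]
After op 2 cancel(order #1): fills=none; bids=[-] asks=[-]
After op 3 [order #2] limit_sell(price=103, qty=4): fills=none; bids=[-] asks=[#2:4@103]
After op 4 cancel(order #1): fills=none; bids=[-] asks=[#2:4@103]
After op 5 cancel(order #1): fills=none; bids=[-] asks=[#2:4@103]
After op 6 [order #3] limit_buy(price=102, qty=9): fills=none; bids=[#3:9@102] asks=[#2:4@103]
After op 7 [order #4] limit_sell(price=101, qty=10): fills=#3x#4:9@102; bids=[-] asks=[#4:1@101 #2:4@103]
After op 8 [order #5] limit_buy(price=105, qty=4): fills=#5x#4:1@101 #5x#2:3@103; bids=[-] asks=[#2:1@103]
After op 9 [order #6] market_sell(qty=7): fills=none; bids=[-] asks=[#2:1@103]
After op 10 [order #7] limit_sell(price=98, qty=7): fills=none; bids=[-] asks=[#7:7@98 #2:1@103]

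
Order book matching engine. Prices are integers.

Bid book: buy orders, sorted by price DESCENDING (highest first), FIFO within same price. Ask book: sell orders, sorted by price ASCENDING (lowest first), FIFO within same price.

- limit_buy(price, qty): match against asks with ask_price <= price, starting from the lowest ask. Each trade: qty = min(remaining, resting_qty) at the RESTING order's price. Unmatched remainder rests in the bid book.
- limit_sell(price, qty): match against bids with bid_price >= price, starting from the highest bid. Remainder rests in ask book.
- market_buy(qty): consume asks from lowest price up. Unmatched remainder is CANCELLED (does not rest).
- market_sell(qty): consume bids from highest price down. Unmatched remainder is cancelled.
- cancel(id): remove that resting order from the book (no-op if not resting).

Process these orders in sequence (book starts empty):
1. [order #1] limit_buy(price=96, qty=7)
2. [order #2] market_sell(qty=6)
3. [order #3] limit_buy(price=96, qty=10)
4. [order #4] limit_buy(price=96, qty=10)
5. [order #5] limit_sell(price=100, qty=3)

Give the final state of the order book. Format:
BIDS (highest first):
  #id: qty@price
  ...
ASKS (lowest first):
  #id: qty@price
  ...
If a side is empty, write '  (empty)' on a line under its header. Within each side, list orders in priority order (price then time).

Answer: BIDS (highest first):
  #1: 1@96
  #3: 10@96
  #4: 10@96
ASKS (lowest first):
  #5: 3@100

Derivation:
After op 1 [order #1] limit_buy(price=96, qty=7): fills=none; bids=[#1:7@96] asks=[-]
After op 2 [order #2] market_sell(qty=6): fills=#1x#2:6@96; bids=[#1:1@96] asks=[-]
After op 3 [order #3] limit_buy(price=96, qty=10): fills=none; bids=[#1:1@96 #3:10@96] asks=[-]
After op 4 [order #4] limit_buy(price=96, qty=10): fills=none; bids=[#1:1@96 #3:10@96 #4:10@96] asks=[-]
After op 5 [order #5] limit_sell(price=100, qty=3): fills=none; bids=[#1:1@96 #3:10@96 #4:10@96] asks=[#5:3@100]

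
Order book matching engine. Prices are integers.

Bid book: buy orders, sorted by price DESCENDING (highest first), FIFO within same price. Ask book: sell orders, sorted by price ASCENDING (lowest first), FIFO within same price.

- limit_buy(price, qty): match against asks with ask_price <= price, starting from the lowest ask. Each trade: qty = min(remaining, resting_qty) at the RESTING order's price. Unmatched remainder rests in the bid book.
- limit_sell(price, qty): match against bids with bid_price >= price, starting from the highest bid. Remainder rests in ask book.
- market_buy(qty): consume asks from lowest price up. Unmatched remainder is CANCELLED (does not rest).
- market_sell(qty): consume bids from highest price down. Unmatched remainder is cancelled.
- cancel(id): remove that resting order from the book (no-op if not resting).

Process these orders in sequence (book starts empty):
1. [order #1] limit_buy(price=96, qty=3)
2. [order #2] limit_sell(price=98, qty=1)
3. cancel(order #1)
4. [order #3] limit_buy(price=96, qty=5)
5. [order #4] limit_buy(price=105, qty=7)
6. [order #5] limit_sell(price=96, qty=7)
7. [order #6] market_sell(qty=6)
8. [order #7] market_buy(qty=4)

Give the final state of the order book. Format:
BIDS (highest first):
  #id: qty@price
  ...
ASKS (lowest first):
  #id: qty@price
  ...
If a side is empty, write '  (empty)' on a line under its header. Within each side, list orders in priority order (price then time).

After op 1 [order #1] limit_buy(price=96, qty=3): fills=none; bids=[#1:3@96] asks=[-]
After op 2 [order #2] limit_sell(price=98, qty=1): fills=none; bids=[#1:3@96] asks=[#2:1@98]
After op 3 cancel(order #1): fills=none; bids=[-] asks=[#2:1@98]
After op 4 [order #3] limit_buy(price=96, qty=5): fills=none; bids=[#3:5@96] asks=[#2:1@98]
After op 5 [order #4] limit_buy(price=105, qty=7): fills=#4x#2:1@98; bids=[#4:6@105 #3:5@96] asks=[-]
After op 6 [order #5] limit_sell(price=96, qty=7): fills=#4x#5:6@105 #3x#5:1@96; bids=[#3:4@96] asks=[-]
After op 7 [order #6] market_sell(qty=6): fills=#3x#6:4@96; bids=[-] asks=[-]
After op 8 [order #7] market_buy(qty=4): fills=none; bids=[-] asks=[-]

Answer: BIDS (highest first):
  (empty)
ASKS (lowest first):
  (empty)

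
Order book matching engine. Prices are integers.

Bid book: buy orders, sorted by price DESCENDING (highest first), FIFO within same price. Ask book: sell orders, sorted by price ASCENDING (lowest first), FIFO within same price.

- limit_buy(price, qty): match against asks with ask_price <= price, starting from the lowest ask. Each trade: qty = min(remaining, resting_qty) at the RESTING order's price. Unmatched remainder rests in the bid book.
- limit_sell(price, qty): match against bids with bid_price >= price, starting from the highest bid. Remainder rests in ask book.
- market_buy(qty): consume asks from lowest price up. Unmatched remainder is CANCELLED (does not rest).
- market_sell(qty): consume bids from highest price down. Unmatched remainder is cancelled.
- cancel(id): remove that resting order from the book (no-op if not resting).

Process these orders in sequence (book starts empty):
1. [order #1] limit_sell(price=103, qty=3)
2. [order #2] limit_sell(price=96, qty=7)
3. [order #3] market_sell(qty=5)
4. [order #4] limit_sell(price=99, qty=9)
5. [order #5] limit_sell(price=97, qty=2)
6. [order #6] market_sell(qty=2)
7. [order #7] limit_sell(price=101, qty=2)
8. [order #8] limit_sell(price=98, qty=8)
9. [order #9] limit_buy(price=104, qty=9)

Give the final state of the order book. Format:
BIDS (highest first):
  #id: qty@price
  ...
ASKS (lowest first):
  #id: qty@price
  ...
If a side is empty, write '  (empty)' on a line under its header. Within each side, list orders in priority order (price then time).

Answer: BIDS (highest first):
  (empty)
ASKS (lowest first):
  #8: 8@98
  #4: 9@99
  #7: 2@101
  #1: 3@103

Derivation:
After op 1 [order #1] limit_sell(price=103, qty=3): fills=none; bids=[-] asks=[#1:3@103]
After op 2 [order #2] limit_sell(price=96, qty=7): fills=none; bids=[-] asks=[#2:7@96 #1:3@103]
After op 3 [order #3] market_sell(qty=5): fills=none; bids=[-] asks=[#2:7@96 #1:3@103]
After op 4 [order #4] limit_sell(price=99, qty=9): fills=none; bids=[-] asks=[#2:7@96 #4:9@99 #1:3@103]
After op 5 [order #5] limit_sell(price=97, qty=2): fills=none; bids=[-] asks=[#2:7@96 #5:2@97 #4:9@99 #1:3@103]
After op 6 [order #6] market_sell(qty=2): fills=none; bids=[-] asks=[#2:7@96 #5:2@97 #4:9@99 #1:3@103]
After op 7 [order #7] limit_sell(price=101, qty=2): fills=none; bids=[-] asks=[#2:7@96 #5:2@97 #4:9@99 #7:2@101 #1:3@103]
After op 8 [order #8] limit_sell(price=98, qty=8): fills=none; bids=[-] asks=[#2:7@96 #5:2@97 #8:8@98 #4:9@99 #7:2@101 #1:3@103]
After op 9 [order #9] limit_buy(price=104, qty=9): fills=#9x#2:7@96 #9x#5:2@97; bids=[-] asks=[#8:8@98 #4:9@99 #7:2@101 #1:3@103]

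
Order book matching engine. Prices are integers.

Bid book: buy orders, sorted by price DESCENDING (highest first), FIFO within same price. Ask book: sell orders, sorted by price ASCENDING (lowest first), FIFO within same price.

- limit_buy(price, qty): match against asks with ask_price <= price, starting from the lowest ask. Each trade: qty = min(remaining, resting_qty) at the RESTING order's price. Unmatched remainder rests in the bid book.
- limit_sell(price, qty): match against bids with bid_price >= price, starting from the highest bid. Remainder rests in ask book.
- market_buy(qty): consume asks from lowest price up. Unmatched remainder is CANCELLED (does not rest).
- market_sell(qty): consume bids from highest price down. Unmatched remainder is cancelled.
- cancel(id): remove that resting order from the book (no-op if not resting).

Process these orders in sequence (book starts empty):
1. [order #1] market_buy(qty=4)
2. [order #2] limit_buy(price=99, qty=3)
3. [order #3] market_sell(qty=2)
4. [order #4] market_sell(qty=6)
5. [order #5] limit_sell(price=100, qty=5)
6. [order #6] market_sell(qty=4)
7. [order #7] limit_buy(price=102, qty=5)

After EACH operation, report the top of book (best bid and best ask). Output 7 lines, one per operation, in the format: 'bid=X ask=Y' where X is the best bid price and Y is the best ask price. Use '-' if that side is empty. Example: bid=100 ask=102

After op 1 [order #1] market_buy(qty=4): fills=none; bids=[-] asks=[-]
After op 2 [order #2] limit_buy(price=99, qty=3): fills=none; bids=[#2:3@99] asks=[-]
After op 3 [order #3] market_sell(qty=2): fills=#2x#3:2@99; bids=[#2:1@99] asks=[-]
After op 4 [order #4] market_sell(qty=6): fills=#2x#4:1@99; bids=[-] asks=[-]
After op 5 [order #5] limit_sell(price=100, qty=5): fills=none; bids=[-] asks=[#5:5@100]
After op 6 [order #6] market_sell(qty=4): fills=none; bids=[-] asks=[#5:5@100]
After op 7 [order #7] limit_buy(price=102, qty=5): fills=#7x#5:5@100; bids=[-] asks=[-]

Answer: bid=- ask=-
bid=99 ask=-
bid=99 ask=-
bid=- ask=-
bid=- ask=100
bid=- ask=100
bid=- ask=-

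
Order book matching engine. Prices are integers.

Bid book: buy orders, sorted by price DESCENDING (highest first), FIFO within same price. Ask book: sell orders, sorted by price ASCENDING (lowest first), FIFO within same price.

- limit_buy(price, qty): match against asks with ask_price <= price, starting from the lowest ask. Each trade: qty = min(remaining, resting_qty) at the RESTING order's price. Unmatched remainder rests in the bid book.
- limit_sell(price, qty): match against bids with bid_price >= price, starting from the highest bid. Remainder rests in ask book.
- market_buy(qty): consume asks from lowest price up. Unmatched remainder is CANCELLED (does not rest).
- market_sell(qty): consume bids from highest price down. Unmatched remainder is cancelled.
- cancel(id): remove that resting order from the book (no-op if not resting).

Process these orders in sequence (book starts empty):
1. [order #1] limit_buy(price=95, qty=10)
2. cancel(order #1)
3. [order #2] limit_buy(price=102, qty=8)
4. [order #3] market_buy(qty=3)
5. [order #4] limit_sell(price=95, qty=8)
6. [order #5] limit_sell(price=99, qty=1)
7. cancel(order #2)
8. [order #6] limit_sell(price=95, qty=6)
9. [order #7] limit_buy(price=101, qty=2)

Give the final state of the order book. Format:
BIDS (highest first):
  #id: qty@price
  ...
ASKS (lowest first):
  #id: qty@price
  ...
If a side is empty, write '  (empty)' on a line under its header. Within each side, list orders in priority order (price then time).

Answer: BIDS (highest first):
  (empty)
ASKS (lowest first):
  #6: 4@95
  #5: 1@99

Derivation:
After op 1 [order #1] limit_buy(price=95, qty=10): fills=none; bids=[#1:10@95] asks=[-]
After op 2 cancel(order #1): fills=none; bids=[-] asks=[-]
After op 3 [order #2] limit_buy(price=102, qty=8): fills=none; bids=[#2:8@102] asks=[-]
After op 4 [order #3] market_buy(qty=3): fills=none; bids=[#2:8@102] asks=[-]
After op 5 [order #4] limit_sell(price=95, qty=8): fills=#2x#4:8@102; bids=[-] asks=[-]
After op 6 [order #5] limit_sell(price=99, qty=1): fills=none; bids=[-] asks=[#5:1@99]
After op 7 cancel(order #2): fills=none; bids=[-] asks=[#5:1@99]
After op 8 [order #6] limit_sell(price=95, qty=6): fills=none; bids=[-] asks=[#6:6@95 #5:1@99]
After op 9 [order #7] limit_buy(price=101, qty=2): fills=#7x#6:2@95; bids=[-] asks=[#6:4@95 #5:1@99]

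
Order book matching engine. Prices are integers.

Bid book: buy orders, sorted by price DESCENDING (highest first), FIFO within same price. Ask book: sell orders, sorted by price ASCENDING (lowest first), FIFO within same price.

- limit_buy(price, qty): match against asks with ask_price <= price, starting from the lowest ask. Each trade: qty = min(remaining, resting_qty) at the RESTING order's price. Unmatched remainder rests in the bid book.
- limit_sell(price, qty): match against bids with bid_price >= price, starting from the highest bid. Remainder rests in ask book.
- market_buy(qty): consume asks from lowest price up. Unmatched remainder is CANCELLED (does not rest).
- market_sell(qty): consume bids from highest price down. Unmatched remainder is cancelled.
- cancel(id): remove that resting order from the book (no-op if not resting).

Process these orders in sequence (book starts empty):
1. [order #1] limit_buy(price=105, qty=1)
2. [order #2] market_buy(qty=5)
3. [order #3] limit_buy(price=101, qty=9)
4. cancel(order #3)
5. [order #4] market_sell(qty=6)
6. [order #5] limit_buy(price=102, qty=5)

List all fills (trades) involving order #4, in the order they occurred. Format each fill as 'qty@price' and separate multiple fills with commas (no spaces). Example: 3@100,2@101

After op 1 [order #1] limit_buy(price=105, qty=1): fills=none; bids=[#1:1@105] asks=[-]
After op 2 [order #2] market_buy(qty=5): fills=none; bids=[#1:1@105] asks=[-]
After op 3 [order #3] limit_buy(price=101, qty=9): fills=none; bids=[#1:1@105 #3:9@101] asks=[-]
After op 4 cancel(order #3): fills=none; bids=[#1:1@105] asks=[-]
After op 5 [order #4] market_sell(qty=6): fills=#1x#4:1@105; bids=[-] asks=[-]
After op 6 [order #5] limit_buy(price=102, qty=5): fills=none; bids=[#5:5@102] asks=[-]

Answer: 1@105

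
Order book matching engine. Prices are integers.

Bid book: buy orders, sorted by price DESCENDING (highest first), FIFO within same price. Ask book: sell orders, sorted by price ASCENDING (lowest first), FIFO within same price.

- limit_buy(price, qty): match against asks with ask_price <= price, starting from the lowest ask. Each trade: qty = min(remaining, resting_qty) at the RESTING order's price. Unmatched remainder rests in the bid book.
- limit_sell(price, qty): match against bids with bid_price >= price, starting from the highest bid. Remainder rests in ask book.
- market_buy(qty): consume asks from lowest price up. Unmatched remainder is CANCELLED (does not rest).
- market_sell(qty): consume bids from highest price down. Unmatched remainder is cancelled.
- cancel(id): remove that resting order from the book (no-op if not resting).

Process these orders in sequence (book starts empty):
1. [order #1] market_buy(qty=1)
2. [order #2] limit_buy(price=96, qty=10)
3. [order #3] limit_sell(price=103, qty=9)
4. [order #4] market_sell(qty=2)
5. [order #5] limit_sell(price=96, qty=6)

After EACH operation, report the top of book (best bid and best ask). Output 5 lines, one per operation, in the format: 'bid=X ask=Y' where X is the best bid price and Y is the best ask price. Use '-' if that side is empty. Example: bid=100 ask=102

After op 1 [order #1] market_buy(qty=1): fills=none; bids=[-] asks=[-]
After op 2 [order #2] limit_buy(price=96, qty=10): fills=none; bids=[#2:10@96] asks=[-]
After op 3 [order #3] limit_sell(price=103, qty=9): fills=none; bids=[#2:10@96] asks=[#3:9@103]
After op 4 [order #4] market_sell(qty=2): fills=#2x#4:2@96; bids=[#2:8@96] asks=[#3:9@103]
After op 5 [order #5] limit_sell(price=96, qty=6): fills=#2x#5:6@96; bids=[#2:2@96] asks=[#3:9@103]

Answer: bid=- ask=-
bid=96 ask=-
bid=96 ask=103
bid=96 ask=103
bid=96 ask=103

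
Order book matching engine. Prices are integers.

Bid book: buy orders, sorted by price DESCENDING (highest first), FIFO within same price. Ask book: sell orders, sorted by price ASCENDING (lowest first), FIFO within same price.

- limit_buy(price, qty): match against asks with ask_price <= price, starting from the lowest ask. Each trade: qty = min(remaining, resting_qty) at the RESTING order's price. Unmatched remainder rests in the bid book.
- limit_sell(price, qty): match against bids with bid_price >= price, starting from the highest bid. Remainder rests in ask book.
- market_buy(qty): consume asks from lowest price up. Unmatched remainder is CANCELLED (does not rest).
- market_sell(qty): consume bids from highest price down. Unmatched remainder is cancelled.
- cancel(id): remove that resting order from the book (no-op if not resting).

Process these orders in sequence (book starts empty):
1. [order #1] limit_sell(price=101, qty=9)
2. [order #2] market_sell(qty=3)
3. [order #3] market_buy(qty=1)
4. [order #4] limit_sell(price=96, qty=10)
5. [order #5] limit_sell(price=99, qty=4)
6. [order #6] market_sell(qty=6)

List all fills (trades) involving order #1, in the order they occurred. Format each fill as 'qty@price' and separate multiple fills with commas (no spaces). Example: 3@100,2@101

After op 1 [order #1] limit_sell(price=101, qty=9): fills=none; bids=[-] asks=[#1:9@101]
After op 2 [order #2] market_sell(qty=3): fills=none; bids=[-] asks=[#1:9@101]
After op 3 [order #3] market_buy(qty=1): fills=#3x#1:1@101; bids=[-] asks=[#1:8@101]
After op 4 [order #4] limit_sell(price=96, qty=10): fills=none; bids=[-] asks=[#4:10@96 #1:8@101]
After op 5 [order #5] limit_sell(price=99, qty=4): fills=none; bids=[-] asks=[#4:10@96 #5:4@99 #1:8@101]
After op 6 [order #6] market_sell(qty=6): fills=none; bids=[-] asks=[#4:10@96 #5:4@99 #1:8@101]

Answer: 1@101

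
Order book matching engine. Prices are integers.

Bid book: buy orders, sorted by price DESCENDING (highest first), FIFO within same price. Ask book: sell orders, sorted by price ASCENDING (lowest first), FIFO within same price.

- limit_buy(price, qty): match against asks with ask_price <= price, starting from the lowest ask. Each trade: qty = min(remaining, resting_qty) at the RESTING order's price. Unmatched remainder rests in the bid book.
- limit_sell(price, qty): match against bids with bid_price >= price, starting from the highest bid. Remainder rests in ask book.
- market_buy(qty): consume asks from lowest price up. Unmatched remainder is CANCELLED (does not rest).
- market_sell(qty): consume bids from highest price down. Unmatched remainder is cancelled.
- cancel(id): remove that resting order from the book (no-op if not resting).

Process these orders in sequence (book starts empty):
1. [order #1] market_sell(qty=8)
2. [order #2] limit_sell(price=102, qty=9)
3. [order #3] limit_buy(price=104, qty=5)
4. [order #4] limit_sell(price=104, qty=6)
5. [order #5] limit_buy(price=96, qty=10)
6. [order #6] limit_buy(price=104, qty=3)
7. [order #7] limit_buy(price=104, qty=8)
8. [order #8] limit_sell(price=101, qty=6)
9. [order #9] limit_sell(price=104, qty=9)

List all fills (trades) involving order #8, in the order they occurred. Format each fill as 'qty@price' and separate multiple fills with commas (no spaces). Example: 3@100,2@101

Answer: 1@104

Derivation:
After op 1 [order #1] market_sell(qty=8): fills=none; bids=[-] asks=[-]
After op 2 [order #2] limit_sell(price=102, qty=9): fills=none; bids=[-] asks=[#2:9@102]
After op 3 [order #3] limit_buy(price=104, qty=5): fills=#3x#2:5@102; bids=[-] asks=[#2:4@102]
After op 4 [order #4] limit_sell(price=104, qty=6): fills=none; bids=[-] asks=[#2:4@102 #4:6@104]
After op 5 [order #5] limit_buy(price=96, qty=10): fills=none; bids=[#5:10@96] asks=[#2:4@102 #4:6@104]
After op 6 [order #6] limit_buy(price=104, qty=3): fills=#6x#2:3@102; bids=[#5:10@96] asks=[#2:1@102 #4:6@104]
After op 7 [order #7] limit_buy(price=104, qty=8): fills=#7x#2:1@102 #7x#4:6@104; bids=[#7:1@104 #5:10@96] asks=[-]
After op 8 [order #8] limit_sell(price=101, qty=6): fills=#7x#8:1@104; bids=[#5:10@96] asks=[#8:5@101]
After op 9 [order #9] limit_sell(price=104, qty=9): fills=none; bids=[#5:10@96] asks=[#8:5@101 #9:9@104]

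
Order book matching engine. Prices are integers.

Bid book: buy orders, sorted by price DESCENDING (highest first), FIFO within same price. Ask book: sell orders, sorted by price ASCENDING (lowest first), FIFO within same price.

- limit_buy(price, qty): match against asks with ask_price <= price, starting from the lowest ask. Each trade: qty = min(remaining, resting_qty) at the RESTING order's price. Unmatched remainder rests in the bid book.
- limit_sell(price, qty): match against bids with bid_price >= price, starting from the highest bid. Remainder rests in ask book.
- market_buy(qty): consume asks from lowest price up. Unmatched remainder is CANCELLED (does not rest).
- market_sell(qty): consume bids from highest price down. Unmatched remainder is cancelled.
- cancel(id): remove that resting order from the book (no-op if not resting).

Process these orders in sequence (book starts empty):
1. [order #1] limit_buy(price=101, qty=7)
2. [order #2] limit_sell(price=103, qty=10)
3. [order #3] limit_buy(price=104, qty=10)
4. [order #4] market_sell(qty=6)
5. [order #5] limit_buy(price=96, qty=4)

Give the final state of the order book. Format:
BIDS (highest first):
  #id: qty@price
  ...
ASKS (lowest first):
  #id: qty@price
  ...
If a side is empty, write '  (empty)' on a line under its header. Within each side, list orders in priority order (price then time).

After op 1 [order #1] limit_buy(price=101, qty=7): fills=none; bids=[#1:7@101] asks=[-]
After op 2 [order #2] limit_sell(price=103, qty=10): fills=none; bids=[#1:7@101] asks=[#2:10@103]
After op 3 [order #3] limit_buy(price=104, qty=10): fills=#3x#2:10@103; bids=[#1:7@101] asks=[-]
After op 4 [order #4] market_sell(qty=6): fills=#1x#4:6@101; bids=[#1:1@101] asks=[-]
After op 5 [order #5] limit_buy(price=96, qty=4): fills=none; bids=[#1:1@101 #5:4@96] asks=[-]

Answer: BIDS (highest first):
  #1: 1@101
  #5: 4@96
ASKS (lowest first):
  (empty)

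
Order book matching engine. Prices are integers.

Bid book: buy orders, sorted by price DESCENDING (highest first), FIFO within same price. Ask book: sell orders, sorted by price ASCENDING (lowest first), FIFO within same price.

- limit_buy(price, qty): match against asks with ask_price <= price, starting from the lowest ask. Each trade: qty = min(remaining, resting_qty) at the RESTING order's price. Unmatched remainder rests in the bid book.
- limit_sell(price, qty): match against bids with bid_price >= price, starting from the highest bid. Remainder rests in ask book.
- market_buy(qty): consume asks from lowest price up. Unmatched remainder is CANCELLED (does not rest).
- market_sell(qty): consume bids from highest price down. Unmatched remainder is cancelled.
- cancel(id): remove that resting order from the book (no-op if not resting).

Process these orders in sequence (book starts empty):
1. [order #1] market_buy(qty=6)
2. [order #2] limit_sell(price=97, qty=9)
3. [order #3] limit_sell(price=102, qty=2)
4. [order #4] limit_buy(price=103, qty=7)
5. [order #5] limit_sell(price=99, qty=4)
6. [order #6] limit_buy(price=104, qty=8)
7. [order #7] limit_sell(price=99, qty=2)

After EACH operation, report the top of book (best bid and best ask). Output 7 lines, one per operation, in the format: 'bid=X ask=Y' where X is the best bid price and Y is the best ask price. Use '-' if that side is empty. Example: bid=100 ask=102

Answer: bid=- ask=-
bid=- ask=97
bid=- ask=97
bid=- ask=97
bid=- ask=97
bid=- ask=-
bid=- ask=99

Derivation:
After op 1 [order #1] market_buy(qty=6): fills=none; bids=[-] asks=[-]
After op 2 [order #2] limit_sell(price=97, qty=9): fills=none; bids=[-] asks=[#2:9@97]
After op 3 [order #3] limit_sell(price=102, qty=2): fills=none; bids=[-] asks=[#2:9@97 #3:2@102]
After op 4 [order #4] limit_buy(price=103, qty=7): fills=#4x#2:7@97; bids=[-] asks=[#2:2@97 #3:2@102]
After op 5 [order #5] limit_sell(price=99, qty=4): fills=none; bids=[-] asks=[#2:2@97 #5:4@99 #3:2@102]
After op 6 [order #6] limit_buy(price=104, qty=8): fills=#6x#2:2@97 #6x#5:4@99 #6x#3:2@102; bids=[-] asks=[-]
After op 7 [order #7] limit_sell(price=99, qty=2): fills=none; bids=[-] asks=[#7:2@99]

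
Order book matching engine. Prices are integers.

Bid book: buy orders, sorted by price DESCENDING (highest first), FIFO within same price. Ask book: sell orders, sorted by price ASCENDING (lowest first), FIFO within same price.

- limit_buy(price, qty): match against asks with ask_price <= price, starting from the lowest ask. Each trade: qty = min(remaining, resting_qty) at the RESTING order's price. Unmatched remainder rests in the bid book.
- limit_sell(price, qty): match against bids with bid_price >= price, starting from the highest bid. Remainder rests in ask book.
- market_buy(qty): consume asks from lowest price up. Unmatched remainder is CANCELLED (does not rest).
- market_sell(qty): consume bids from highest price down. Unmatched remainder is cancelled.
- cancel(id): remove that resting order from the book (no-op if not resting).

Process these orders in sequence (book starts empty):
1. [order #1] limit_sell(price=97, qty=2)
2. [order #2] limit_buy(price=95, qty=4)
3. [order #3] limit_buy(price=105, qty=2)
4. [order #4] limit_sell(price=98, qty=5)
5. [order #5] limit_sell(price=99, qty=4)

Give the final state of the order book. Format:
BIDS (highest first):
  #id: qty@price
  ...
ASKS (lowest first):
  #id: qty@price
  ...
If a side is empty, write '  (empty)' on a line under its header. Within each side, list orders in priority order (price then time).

Answer: BIDS (highest first):
  #2: 4@95
ASKS (lowest first):
  #4: 5@98
  #5: 4@99

Derivation:
After op 1 [order #1] limit_sell(price=97, qty=2): fills=none; bids=[-] asks=[#1:2@97]
After op 2 [order #2] limit_buy(price=95, qty=4): fills=none; bids=[#2:4@95] asks=[#1:2@97]
After op 3 [order #3] limit_buy(price=105, qty=2): fills=#3x#1:2@97; bids=[#2:4@95] asks=[-]
After op 4 [order #4] limit_sell(price=98, qty=5): fills=none; bids=[#2:4@95] asks=[#4:5@98]
After op 5 [order #5] limit_sell(price=99, qty=4): fills=none; bids=[#2:4@95] asks=[#4:5@98 #5:4@99]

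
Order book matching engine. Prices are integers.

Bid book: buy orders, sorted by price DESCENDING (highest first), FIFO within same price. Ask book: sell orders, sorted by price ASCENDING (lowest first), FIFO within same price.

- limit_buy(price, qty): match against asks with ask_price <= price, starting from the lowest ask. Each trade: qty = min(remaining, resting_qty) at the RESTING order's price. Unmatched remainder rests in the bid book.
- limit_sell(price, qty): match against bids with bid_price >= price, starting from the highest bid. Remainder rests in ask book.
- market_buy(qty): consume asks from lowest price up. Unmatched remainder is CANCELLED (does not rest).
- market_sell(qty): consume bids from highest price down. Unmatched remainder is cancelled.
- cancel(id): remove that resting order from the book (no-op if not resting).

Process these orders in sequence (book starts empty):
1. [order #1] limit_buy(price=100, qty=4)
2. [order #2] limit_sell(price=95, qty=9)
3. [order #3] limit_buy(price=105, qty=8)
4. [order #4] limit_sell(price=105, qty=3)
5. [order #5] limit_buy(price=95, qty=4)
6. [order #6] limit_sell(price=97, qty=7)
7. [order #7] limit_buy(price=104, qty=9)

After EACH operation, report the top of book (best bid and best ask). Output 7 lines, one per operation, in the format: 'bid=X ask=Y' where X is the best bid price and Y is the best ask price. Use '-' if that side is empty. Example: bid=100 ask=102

After op 1 [order #1] limit_buy(price=100, qty=4): fills=none; bids=[#1:4@100] asks=[-]
After op 2 [order #2] limit_sell(price=95, qty=9): fills=#1x#2:4@100; bids=[-] asks=[#2:5@95]
After op 3 [order #3] limit_buy(price=105, qty=8): fills=#3x#2:5@95; bids=[#3:3@105] asks=[-]
After op 4 [order #4] limit_sell(price=105, qty=3): fills=#3x#4:3@105; bids=[-] asks=[-]
After op 5 [order #5] limit_buy(price=95, qty=4): fills=none; bids=[#5:4@95] asks=[-]
After op 6 [order #6] limit_sell(price=97, qty=7): fills=none; bids=[#5:4@95] asks=[#6:7@97]
After op 7 [order #7] limit_buy(price=104, qty=9): fills=#7x#6:7@97; bids=[#7:2@104 #5:4@95] asks=[-]

Answer: bid=100 ask=-
bid=- ask=95
bid=105 ask=-
bid=- ask=-
bid=95 ask=-
bid=95 ask=97
bid=104 ask=-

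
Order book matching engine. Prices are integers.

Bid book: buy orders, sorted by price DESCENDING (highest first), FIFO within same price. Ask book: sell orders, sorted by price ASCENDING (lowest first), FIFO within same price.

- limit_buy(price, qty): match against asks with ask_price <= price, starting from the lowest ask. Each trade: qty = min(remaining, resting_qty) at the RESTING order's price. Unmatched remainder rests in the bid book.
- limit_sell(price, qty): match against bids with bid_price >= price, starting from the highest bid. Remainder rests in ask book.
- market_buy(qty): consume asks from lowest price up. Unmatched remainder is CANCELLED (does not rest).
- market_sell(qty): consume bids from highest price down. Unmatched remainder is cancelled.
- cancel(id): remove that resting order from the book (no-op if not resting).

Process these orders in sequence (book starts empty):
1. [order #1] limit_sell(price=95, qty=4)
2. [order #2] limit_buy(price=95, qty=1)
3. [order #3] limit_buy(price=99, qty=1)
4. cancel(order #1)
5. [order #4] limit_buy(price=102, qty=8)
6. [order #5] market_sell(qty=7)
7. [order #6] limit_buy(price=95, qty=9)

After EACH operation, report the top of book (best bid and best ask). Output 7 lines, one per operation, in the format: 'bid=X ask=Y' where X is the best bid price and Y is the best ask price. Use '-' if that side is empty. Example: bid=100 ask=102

After op 1 [order #1] limit_sell(price=95, qty=4): fills=none; bids=[-] asks=[#1:4@95]
After op 2 [order #2] limit_buy(price=95, qty=1): fills=#2x#1:1@95; bids=[-] asks=[#1:3@95]
After op 3 [order #3] limit_buy(price=99, qty=1): fills=#3x#1:1@95; bids=[-] asks=[#1:2@95]
After op 4 cancel(order #1): fills=none; bids=[-] asks=[-]
After op 5 [order #4] limit_buy(price=102, qty=8): fills=none; bids=[#4:8@102] asks=[-]
After op 6 [order #5] market_sell(qty=7): fills=#4x#5:7@102; bids=[#4:1@102] asks=[-]
After op 7 [order #6] limit_buy(price=95, qty=9): fills=none; bids=[#4:1@102 #6:9@95] asks=[-]

Answer: bid=- ask=95
bid=- ask=95
bid=- ask=95
bid=- ask=-
bid=102 ask=-
bid=102 ask=-
bid=102 ask=-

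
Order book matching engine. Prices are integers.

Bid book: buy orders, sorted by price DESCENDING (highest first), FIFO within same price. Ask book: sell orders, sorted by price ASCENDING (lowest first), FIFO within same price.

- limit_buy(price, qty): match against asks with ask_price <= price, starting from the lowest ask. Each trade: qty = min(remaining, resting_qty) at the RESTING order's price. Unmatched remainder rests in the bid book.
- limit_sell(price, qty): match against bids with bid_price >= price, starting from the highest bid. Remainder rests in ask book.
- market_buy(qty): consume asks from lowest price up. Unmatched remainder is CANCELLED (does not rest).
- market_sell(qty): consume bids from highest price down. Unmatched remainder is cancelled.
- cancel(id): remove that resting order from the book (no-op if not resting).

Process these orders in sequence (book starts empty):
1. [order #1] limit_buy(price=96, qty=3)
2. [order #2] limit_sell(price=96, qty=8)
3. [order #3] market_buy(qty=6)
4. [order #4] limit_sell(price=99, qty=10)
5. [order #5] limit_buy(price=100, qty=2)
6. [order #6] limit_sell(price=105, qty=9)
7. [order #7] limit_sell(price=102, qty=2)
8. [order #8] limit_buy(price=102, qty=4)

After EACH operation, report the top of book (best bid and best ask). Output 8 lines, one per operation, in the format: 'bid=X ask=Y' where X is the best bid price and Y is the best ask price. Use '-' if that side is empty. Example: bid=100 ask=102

Answer: bid=96 ask=-
bid=- ask=96
bid=- ask=-
bid=- ask=99
bid=- ask=99
bid=- ask=99
bid=- ask=99
bid=- ask=99

Derivation:
After op 1 [order #1] limit_buy(price=96, qty=3): fills=none; bids=[#1:3@96] asks=[-]
After op 2 [order #2] limit_sell(price=96, qty=8): fills=#1x#2:3@96; bids=[-] asks=[#2:5@96]
After op 3 [order #3] market_buy(qty=6): fills=#3x#2:5@96; bids=[-] asks=[-]
After op 4 [order #4] limit_sell(price=99, qty=10): fills=none; bids=[-] asks=[#4:10@99]
After op 5 [order #5] limit_buy(price=100, qty=2): fills=#5x#4:2@99; bids=[-] asks=[#4:8@99]
After op 6 [order #6] limit_sell(price=105, qty=9): fills=none; bids=[-] asks=[#4:8@99 #6:9@105]
After op 7 [order #7] limit_sell(price=102, qty=2): fills=none; bids=[-] asks=[#4:8@99 #7:2@102 #6:9@105]
After op 8 [order #8] limit_buy(price=102, qty=4): fills=#8x#4:4@99; bids=[-] asks=[#4:4@99 #7:2@102 #6:9@105]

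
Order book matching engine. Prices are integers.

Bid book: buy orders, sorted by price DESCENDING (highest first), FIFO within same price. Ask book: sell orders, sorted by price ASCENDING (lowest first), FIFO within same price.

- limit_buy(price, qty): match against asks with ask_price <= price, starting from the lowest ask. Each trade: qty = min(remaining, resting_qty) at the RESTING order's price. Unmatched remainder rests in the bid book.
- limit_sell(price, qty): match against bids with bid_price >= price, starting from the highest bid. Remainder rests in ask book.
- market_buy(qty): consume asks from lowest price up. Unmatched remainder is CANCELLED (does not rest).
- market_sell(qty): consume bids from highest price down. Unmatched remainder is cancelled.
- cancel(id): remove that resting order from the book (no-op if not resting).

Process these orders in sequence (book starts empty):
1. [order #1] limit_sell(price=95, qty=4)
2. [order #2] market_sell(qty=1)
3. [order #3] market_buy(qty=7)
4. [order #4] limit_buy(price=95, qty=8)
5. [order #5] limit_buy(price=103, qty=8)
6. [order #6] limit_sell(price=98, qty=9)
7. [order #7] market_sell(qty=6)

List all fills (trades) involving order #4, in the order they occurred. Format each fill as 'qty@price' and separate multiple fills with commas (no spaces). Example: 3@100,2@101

Answer: 6@95

Derivation:
After op 1 [order #1] limit_sell(price=95, qty=4): fills=none; bids=[-] asks=[#1:4@95]
After op 2 [order #2] market_sell(qty=1): fills=none; bids=[-] asks=[#1:4@95]
After op 3 [order #3] market_buy(qty=7): fills=#3x#1:4@95; bids=[-] asks=[-]
After op 4 [order #4] limit_buy(price=95, qty=8): fills=none; bids=[#4:8@95] asks=[-]
After op 5 [order #5] limit_buy(price=103, qty=8): fills=none; bids=[#5:8@103 #4:8@95] asks=[-]
After op 6 [order #6] limit_sell(price=98, qty=9): fills=#5x#6:8@103; bids=[#4:8@95] asks=[#6:1@98]
After op 7 [order #7] market_sell(qty=6): fills=#4x#7:6@95; bids=[#4:2@95] asks=[#6:1@98]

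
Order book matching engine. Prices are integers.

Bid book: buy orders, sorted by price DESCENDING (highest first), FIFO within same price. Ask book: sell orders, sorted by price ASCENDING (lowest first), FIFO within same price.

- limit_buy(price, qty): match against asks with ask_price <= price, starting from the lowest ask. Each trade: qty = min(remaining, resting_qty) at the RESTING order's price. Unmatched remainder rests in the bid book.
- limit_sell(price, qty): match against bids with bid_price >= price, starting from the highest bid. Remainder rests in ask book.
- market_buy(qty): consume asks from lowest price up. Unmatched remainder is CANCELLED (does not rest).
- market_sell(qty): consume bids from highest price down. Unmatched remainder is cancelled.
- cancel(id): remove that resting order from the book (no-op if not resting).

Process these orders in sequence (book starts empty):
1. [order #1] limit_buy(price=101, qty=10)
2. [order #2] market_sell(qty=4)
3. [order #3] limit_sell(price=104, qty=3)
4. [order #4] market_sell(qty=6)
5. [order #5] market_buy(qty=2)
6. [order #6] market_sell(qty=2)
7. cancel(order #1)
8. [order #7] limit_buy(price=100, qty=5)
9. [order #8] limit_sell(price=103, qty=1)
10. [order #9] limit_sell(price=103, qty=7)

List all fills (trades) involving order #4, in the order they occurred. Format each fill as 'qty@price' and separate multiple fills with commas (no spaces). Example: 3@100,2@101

After op 1 [order #1] limit_buy(price=101, qty=10): fills=none; bids=[#1:10@101] asks=[-]
After op 2 [order #2] market_sell(qty=4): fills=#1x#2:4@101; bids=[#1:6@101] asks=[-]
After op 3 [order #3] limit_sell(price=104, qty=3): fills=none; bids=[#1:6@101] asks=[#3:3@104]
After op 4 [order #4] market_sell(qty=6): fills=#1x#4:6@101; bids=[-] asks=[#3:3@104]
After op 5 [order #5] market_buy(qty=2): fills=#5x#3:2@104; bids=[-] asks=[#3:1@104]
After op 6 [order #6] market_sell(qty=2): fills=none; bids=[-] asks=[#3:1@104]
After op 7 cancel(order #1): fills=none; bids=[-] asks=[#3:1@104]
After op 8 [order #7] limit_buy(price=100, qty=5): fills=none; bids=[#7:5@100] asks=[#3:1@104]
After op 9 [order #8] limit_sell(price=103, qty=1): fills=none; bids=[#7:5@100] asks=[#8:1@103 #3:1@104]
After op 10 [order #9] limit_sell(price=103, qty=7): fills=none; bids=[#7:5@100] asks=[#8:1@103 #9:7@103 #3:1@104]

Answer: 6@101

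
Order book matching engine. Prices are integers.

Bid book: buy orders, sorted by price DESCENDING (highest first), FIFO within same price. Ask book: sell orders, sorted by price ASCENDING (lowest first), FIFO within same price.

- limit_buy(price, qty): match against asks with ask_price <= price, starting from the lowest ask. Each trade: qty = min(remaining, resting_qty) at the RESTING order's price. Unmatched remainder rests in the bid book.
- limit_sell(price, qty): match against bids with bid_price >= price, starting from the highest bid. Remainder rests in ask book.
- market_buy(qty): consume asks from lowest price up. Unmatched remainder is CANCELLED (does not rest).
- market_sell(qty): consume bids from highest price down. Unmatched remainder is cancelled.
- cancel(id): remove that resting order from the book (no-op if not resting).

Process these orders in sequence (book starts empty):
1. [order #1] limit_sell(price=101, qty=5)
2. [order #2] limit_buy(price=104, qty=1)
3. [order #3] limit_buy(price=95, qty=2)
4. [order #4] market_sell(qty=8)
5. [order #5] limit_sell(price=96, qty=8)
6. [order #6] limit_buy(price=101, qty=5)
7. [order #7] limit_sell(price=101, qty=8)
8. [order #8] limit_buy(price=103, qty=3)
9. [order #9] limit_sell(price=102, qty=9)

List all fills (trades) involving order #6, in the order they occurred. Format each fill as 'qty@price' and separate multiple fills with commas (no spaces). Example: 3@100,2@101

After op 1 [order #1] limit_sell(price=101, qty=5): fills=none; bids=[-] asks=[#1:5@101]
After op 2 [order #2] limit_buy(price=104, qty=1): fills=#2x#1:1@101; bids=[-] asks=[#1:4@101]
After op 3 [order #3] limit_buy(price=95, qty=2): fills=none; bids=[#3:2@95] asks=[#1:4@101]
After op 4 [order #4] market_sell(qty=8): fills=#3x#4:2@95; bids=[-] asks=[#1:4@101]
After op 5 [order #5] limit_sell(price=96, qty=8): fills=none; bids=[-] asks=[#5:8@96 #1:4@101]
After op 6 [order #6] limit_buy(price=101, qty=5): fills=#6x#5:5@96; bids=[-] asks=[#5:3@96 #1:4@101]
After op 7 [order #7] limit_sell(price=101, qty=8): fills=none; bids=[-] asks=[#5:3@96 #1:4@101 #7:8@101]
After op 8 [order #8] limit_buy(price=103, qty=3): fills=#8x#5:3@96; bids=[-] asks=[#1:4@101 #7:8@101]
After op 9 [order #9] limit_sell(price=102, qty=9): fills=none; bids=[-] asks=[#1:4@101 #7:8@101 #9:9@102]

Answer: 5@96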